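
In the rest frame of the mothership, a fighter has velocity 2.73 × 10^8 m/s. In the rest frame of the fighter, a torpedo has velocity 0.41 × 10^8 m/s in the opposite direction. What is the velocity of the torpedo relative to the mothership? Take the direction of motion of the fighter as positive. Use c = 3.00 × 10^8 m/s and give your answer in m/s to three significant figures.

+2.65 × 10^8 m/s

In units of c (dividing by 3.00 × 10^8 m/s): v = 0.910, u' = -0.137.
u = (u' + v)/(1 + u'v/c²):
u = (-0.137 + 0.910) / (1 + (-0.137)·0.910) = 0.7733/0.8756 = 0.8832
Converting back: u = 0.8832 × 3.00 × 10^8 m/s.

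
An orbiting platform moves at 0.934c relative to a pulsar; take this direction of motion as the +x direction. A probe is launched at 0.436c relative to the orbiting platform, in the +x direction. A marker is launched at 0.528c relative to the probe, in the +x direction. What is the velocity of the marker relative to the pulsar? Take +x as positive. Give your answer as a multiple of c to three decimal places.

Apply u = (u' + v)/(1 + u'v/c²) successively, working outward toward the pulsar.
Start: velocity of the orbiting platform relative to the pulsar = 0.9340c.
Compose with the probe (u' = 0.436 in the orbiting platform frame): u_1 = (0.436 + 0.934) / (1 + 0.436·0.934) = 1.3700/1.4072 = 0.9735.
Compose with the marker (u' = 0.528 in the probe frame): u_2 = (0.528 + 0.974) / (1 + 0.528·0.974) = 1.5015/1.5140 = 0.9918.

0.992c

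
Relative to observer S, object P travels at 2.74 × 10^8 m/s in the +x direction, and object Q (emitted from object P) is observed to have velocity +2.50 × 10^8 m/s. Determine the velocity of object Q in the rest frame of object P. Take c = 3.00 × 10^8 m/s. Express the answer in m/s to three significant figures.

v = 0.913c, u = 0.833c.
Invert the composition law: u' = (u − v)/(1 − uv/c²).
u' = (0.833 − 0.913) / (1 − (0.833)(0.913)) = -0.0800/0.2389 = -0.3349.
u' = -0.3349 × 3.00 × 10^8 m/s.

-1.00 × 10^8 m/s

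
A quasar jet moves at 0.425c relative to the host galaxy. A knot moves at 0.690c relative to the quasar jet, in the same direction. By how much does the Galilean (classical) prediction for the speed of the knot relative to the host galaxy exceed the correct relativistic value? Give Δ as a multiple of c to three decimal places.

Δ = 0.253c

Galilean: u_cl = 0.690 + 0.425 = 1.1150.
Relativistic: u_rel = (0.690 + 0.425) / (1 + 0.690·0.425) = 1.1150/1.2933 = 0.8622.
Δ = 1.1150 − 0.8622 = 0.2528.
(The classical prediction exceeds c; the relativistic result does not.)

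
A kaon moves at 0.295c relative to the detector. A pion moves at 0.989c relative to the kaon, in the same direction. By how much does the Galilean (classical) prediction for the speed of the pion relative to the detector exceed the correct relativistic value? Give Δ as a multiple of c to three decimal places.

Δ = 0.290c

Galilean: u_cl = 0.989 + 0.295 = 1.2840.
Relativistic: u_rel = (0.989 + 0.295) / (1 + 0.989·0.295) = 1.2840/1.2918 = 0.9940.
Δ = 1.2840 − 0.9940 = 0.2900.
(The classical prediction exceeds c; the relativistic result does not.)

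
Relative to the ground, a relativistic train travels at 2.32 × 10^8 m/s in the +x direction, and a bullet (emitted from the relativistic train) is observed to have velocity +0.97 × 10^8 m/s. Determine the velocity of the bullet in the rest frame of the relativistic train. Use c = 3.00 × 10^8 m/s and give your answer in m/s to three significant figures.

v = 0.773c, u = 0.323c.
Invert the composition law: u' = (u − v)/(1 − uv/c²).
u' = (0.323 − 0.773) / (1 − (0.323)(0.773)) = -0.4500/0.7500 = -0.6000.
u' = -0.6000 × 3.00 × 10^8 m/s.

-1.80 × 10^8 m/s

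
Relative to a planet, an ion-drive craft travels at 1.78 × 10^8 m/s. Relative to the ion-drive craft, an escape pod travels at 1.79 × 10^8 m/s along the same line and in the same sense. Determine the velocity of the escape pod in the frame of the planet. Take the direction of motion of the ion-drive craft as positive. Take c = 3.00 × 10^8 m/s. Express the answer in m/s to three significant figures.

In units of c (dividing by 3.00 × 10^8 m/s): v = 0.593, u' = 0.597.
u = (u' + v)/(1 + u'v/c²):
u = (0.597 + 0.593) / (1 + 0.597·0.593) = 1.1900/1.3540 = 0.8789
(Galilean addition would give +1.190c, exceeding c.)
Converting back: u = 0.8789 × 3.00 × 10^8 m/s.

2.64 × 10^8 m/s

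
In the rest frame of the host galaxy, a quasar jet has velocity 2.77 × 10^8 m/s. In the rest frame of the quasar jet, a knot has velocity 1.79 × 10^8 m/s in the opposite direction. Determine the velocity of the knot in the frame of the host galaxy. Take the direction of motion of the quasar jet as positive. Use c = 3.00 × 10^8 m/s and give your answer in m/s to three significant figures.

+2.18 × 10^8 m/s

In units of c (dividing by 3.00 × 10^8 m/s): v = 0.923, u' = -0.597.
u = (u' + v)/(1 + u'v/c²):
u = (-0.597 + 0.923) / (1 + (-0.597)·0.923) = 0.3267/0.4491 = 0.7274
(Galilean addition would give +0.327c.)
Converting back: u = 0.7274 × 3.00 × 10^8 m/s.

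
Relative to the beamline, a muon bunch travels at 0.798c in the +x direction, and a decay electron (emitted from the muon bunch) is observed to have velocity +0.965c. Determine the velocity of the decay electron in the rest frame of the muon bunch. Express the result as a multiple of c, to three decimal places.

+0.726c

Invert the composition law: u' = (u − v)/(1 − uv/c²).
u' = (0.965 − 0.798) / (1 − (0.965)(0.798)) = 0.1670/0.2299 = 0.7263.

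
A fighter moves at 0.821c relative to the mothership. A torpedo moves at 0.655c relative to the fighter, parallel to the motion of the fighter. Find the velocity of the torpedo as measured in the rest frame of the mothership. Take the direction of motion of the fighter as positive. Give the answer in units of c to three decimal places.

With v = 0.821 and u' = 0.655 (in units of c),
u = (u' + v)/(1 + u'v/c²):
u = (0.655 + 0.821) / (1 + 0.655·0.821) = 1.4760/1.5378 = 0.9598

0.960c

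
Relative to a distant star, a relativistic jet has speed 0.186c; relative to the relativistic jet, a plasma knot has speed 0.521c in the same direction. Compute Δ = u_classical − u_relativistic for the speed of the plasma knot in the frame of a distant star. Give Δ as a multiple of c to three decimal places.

Δ = 0.062c

Galilean: u_cl = 0.521 + 0.186 = 0.7070.
Relativistic: u_rel = (0.521 + 0.186) / (1 + 0.521·0.186) = 0.7070/1.0969 = 0.6445.
Δ = 0.7070 − 0.6445 = 0.0625.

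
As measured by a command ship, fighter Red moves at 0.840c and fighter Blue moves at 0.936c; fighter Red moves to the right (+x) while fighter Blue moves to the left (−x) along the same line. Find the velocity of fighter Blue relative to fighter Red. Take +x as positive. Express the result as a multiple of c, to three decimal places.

-0.994c

β_A = 0.840, β_B = -0.936.
Transform to A's frame with the inverse velocity-addition law: u' = (u − v)/(1 − uv/c²), taking u = β_B and v = β_A.
u' = (-0.936 − 0.840) / (1 − (0.840)(-0.936)) = -1.7760/1.7862 = -0.9943.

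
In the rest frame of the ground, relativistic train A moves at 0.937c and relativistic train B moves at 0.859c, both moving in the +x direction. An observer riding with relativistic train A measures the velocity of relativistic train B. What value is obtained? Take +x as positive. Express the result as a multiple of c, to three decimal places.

-0.400c

β_A = 0.937, β_B = 0.859.
Transform to A's frame with the inverse velocity-addition law: u' = (u − v)/(1 − uv/c²), taking u = β_B and v = β_A.
u' = (0.859 − 0.937) / (1 − (0.937)(0.859)) = -0.0780/0.1951 = -0.3998.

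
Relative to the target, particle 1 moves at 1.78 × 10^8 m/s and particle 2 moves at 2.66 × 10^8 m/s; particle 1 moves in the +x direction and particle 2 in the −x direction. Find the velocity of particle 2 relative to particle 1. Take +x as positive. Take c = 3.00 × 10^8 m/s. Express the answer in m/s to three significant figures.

-2.91 × 10^8 m/s

β_A = 0.593, β_B = -0.887 (dividing each by c = 3.00 × 10^8 m/s).
Transform to A's frame with the inverse velocity-addition law: u' = (u − v)/(1 − uv/c²), taking u = β_B and v = β_A.
u' = (-0.887 − 0.593) / (1 − (0.593)(-0.887)) = -1.4800/1.5261 = -0.9698.
u' = -0.9698 × 3.00 × 10^8 m/s.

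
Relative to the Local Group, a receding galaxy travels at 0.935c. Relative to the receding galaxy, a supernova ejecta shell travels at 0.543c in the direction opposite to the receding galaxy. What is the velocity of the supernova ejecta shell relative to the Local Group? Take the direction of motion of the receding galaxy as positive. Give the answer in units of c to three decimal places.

With v = 0.935 and u' = -0.543 (in units of c),
u = (u' + v)/(1 + u'v/c²):
u = (-0.543 + 0.935) / (1 + (-0.543)·0.935) = 0.3920/0.4923 = 0.7963

+0.796c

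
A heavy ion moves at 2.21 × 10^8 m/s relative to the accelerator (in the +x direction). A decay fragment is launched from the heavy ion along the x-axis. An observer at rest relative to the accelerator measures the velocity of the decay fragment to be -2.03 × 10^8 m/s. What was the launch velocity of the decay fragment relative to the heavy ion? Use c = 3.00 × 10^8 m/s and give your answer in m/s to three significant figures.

v = 0.737c, u = -0.677c.
Invert the composition law: u' = (u − v)/(1 − uv/c²).
u' = (-0.677 − 0.737) / (1 − (-0.677)(0.737)) = -1.4133/1.4985 = -0.9432.
u' = -0.9432 × 3.00 × 10^8 m/s.

-2.83 × 10^8 m/s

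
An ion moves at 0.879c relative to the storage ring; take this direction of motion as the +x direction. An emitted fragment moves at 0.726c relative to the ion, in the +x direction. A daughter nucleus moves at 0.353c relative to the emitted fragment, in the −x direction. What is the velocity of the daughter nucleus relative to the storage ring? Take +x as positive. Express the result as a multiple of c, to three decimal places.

+0.958c

Apply u = (u' + v)/(1 + u'v/c²) successively, working outward toward the storage ring.
Start: velocity of the ion relative to the storage ring = 0.8790c.
Compose with the emitted fragment (u' = 0.726 in the ion frame): u_1 = (0.726 + 0.879) / (1 + 0.726·0.879) = 1.6050/1.6382 = 0.9798.
Compose with the daughter nucleus (u' = -0.353 in the emitted fragment frame): u_2 = (-0.353 + 0.980) / (1 + (-0.353)·0.980) = 0.6268/0.6541 = 0.9581.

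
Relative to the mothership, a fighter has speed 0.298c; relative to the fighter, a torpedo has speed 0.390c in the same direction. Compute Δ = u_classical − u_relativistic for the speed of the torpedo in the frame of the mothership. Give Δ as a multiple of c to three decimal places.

Δ = 0.072c

Galilean: u_cl = 0.390 + 0.298 = 0.6880.
Relativistic: u_rel = (0.390 + 0.298) / (1 + 0.390·0.298) = 0.6880/1.1162 = 0.6164.
Δ = 0.6880 − 0.6164 = 0.0716.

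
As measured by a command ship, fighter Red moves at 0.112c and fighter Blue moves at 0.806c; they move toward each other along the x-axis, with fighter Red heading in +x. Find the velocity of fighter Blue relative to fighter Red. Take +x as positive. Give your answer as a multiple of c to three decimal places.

β_A = 0.112, β_B = -0.806.
Transform to A's frame with the inverse velocity-addition law: u' = (u − v)/(1 − uv/c²), taking u = β_B and v = β_A.
u' = (-0.806 − 0.112) / (1 − (0.112)(-0.806)) = -0.9180/1.0903 = -0.8420.

-0.842c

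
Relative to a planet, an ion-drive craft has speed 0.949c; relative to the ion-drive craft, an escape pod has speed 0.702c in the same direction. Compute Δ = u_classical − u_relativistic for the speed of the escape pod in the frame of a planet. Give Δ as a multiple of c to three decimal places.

Δ = 0.660c

Galilean: u_cl = 0.702 + 0.949 = 1.6510.
Relativistic: u_rel = (0.702 + 0.949) / (1 + 0.702·0.949) = 1.6510/1.6662 = 0.9909.
Δ = 1.6510 − 0.9909 = 0.6601.
(The classical prediction exceeds c; the relativistic result does not.)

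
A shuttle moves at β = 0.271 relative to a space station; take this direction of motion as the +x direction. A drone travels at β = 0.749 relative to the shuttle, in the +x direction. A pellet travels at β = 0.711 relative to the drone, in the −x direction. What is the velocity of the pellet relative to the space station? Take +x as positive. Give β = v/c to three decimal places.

β = +0.345

Apply u = (u' + v)/(1 + u'v/c²) successively, working outward toward the space station.
Start: velocity of the shuttle relative to the space station = 0.2710c.
Compose with the drone (u' = 0.749 in the shuttle frame): u_1 = (0.749 + 0.271) / (1 + 0.749·0.271) = 1.0200/1.2030 = 0.8479.
Compose with the pellet (u' = -0.711 in the drone frame): u_2 = (-0.711 + 0.848) / (1 + (-0.711)·0.848) = 0.1369/0.3971 = 0.3447.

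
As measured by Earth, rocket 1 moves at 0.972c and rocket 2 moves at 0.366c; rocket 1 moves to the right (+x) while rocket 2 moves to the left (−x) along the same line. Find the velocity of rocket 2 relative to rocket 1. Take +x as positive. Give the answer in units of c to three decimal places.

β_A = 0.972, β_B = -0.366.
Transform to A's frame with the inverse velocity-addition law: u' = (u − v)/(1 − uv/c²), taking u = β_B and v = β_A.
u' = (-0.366 − 0.972) / (1 − (0.972)(-0.366)) = -1.3380/1.3558 = -0.9869.

-0.987c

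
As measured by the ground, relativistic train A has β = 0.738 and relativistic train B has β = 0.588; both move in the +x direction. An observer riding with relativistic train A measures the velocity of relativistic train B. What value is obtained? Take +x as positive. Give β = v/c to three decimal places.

β_A = 0.738, β_B = 0.588.
Transform to A's frame with the inverse velocity-addition law: u' = (u − v)/(1 − uv/c²), taking u = β_B and v = β_A.
u' = (0.588 − 0.738) / (1 − (0.738)(0.588)) = -0.1500/0.5661 = -0.2650.

β = -0.265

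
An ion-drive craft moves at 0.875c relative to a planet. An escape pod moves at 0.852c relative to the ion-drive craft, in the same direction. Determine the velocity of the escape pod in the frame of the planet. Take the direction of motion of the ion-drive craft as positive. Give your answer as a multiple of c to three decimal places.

With v = 0.875 and u' = 0.852 (in units of c),
u = (u' + v)/(1 + u'v/c²):
u = (0.852 + 0.875) / (1 + 0.852·0.875) = 1.7270/1.7455 = 0.9894

0.989c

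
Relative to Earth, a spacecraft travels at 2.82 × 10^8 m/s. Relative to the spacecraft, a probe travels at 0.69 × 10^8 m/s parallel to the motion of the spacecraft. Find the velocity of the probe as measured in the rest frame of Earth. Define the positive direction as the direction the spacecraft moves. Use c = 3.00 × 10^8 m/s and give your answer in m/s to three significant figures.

2.89 × 10^8 m/s

In units of c (dividing by 3.00 × 10^8 m/s): v = 0.940, u' = 0.230.
u = (u' + v)/(1 + u'v/c²):
u = (0.230 + 0.940) / (1 + 0.230·0.940) = 1.1700/1.2162 = 0.9620
(Galilean addition would give +1.170c, exceeding c.)
Converting back: u = 0.9620 × 3.00 × 10^8 m/s.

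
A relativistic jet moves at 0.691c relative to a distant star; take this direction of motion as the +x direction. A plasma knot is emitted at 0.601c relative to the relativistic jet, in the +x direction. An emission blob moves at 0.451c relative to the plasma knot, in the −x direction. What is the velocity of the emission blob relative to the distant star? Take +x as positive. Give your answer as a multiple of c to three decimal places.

Apply u = (u' + v)/(1 + u'v/c²) successively, working outward toward the distant star.
Start: velocity of the relativistic jet relative to the distant star = 0.6910c.
Compose with the plasma knot (u' = 0.601 in the relativistic jet frame): u_1 = (0.601 + 0.691) / (1 + 0.601·0.691) = 1.2920/1.4153 = 0.9129.
Compose with the emission blob (u' = -0.451 in the plasma knot frame): u_2 = (-0.451 + 0.913) / (1 + (-0.451)·0.913) = 0.4619/0.5883 = 0.7851.

+0.785c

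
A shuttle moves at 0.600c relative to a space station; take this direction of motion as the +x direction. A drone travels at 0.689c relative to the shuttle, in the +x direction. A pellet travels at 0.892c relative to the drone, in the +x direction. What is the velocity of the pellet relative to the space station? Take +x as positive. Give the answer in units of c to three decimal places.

Apply u = (u' + v)/(1 + u'v/c²) successively, working outward toward the space station.
Start: velocity of the shuttle relative to the space station = 0.6000c.
Compose with the drone (u' = 0.689 in the shuttle frame): u_1 = (0.689 + 0.600) / (1 + 0.689·0.600) = 1.2890/1.4134 = 0.9120.
Compose with the pellet (u' = 0.892 in the drone frame): u_2 = (0.892 + 0.912) / (1 + 0.892·0.912) = 1.8040/1.8135 = 0.9948.

0.995c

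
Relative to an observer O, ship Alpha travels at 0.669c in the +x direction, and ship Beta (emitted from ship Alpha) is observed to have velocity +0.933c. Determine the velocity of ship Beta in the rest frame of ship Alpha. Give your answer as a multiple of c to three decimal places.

+0.702c

Invert the composition law: u' = (u − v)/(1 − uv/c²).
u' = (0.933 − 0.669) / (1 − (0.933)(0.669)) = 0.2640/0.3758 = 0.7025.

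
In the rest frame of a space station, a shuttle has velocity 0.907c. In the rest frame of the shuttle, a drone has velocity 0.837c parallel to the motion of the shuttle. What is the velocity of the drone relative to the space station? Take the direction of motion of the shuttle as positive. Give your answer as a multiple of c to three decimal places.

With v = 0.907 and u' = 0.837 (in units of c),
u = (u' + v)/(1 + u'v/c²):
u = (0.837 + 0.907) / (1 + 0.837·0.907) = 1.7440/1.7592 = 0.9914
(Galilean addition would give +1.744c, exceeding c.)

0.991c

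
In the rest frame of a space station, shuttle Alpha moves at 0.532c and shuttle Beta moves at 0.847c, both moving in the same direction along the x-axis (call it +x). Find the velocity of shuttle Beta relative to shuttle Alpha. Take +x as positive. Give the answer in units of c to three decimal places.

β_A = 0.532, β_B = 0.847.
Transform to A's frame with the inverse velocity-addition law: u' = (u − v)/(1 − uv/c²), taking u = β_B and v = β_A.
u' = (0.847 − 0.532) / (1 − (0.532)(0.847)) = 0.3150/0.5494 = 0.5734.

+0.573c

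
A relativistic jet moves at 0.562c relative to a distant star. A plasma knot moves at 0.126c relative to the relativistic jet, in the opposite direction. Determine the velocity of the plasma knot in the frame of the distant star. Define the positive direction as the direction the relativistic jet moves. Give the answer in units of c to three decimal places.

+0.469c

With v = 0.562 and u' = -0.126 (in units of c),
u = (u' + v)/(1 + u'v/c²):
u = (-0.126 + 0.562) / (1 + (-0.126)·0.562) = 0.4360/0.9292 = 0.4692
(Galilean addition would give +0.436c.)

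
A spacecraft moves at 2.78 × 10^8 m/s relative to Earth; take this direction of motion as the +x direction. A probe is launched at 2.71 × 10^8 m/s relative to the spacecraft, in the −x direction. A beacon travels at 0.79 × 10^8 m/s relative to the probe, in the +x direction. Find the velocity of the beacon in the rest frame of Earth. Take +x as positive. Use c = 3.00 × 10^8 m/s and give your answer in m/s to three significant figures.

+1.18 × 10^8 m/s

Apply u = (u' + v)/(1 + u'v/c²) successively, working outward toward Earth.
(Dividing each given speed by c = 3.00 × 10^8 m/s to work in units of c.)
Start: velocity of the spacecraft relative to Earth = 0.9267c.
Compose with the probe (u' = -0.903 in the spacecraft frame): u_1 = (-0.903 + 0.927) / (1 + (-0.903)·0.927) = 0.0233/0.1629 = 0.1432.
Compose with the beacon (u' = 0.263 in the probe frame): u_2 = (0.263 + 0.143) / (1 + 0.263·0.143) = 0.4066/1.0377 = 0.3918.
So u = 0.3918 × 3.00 × 10^8 m/s.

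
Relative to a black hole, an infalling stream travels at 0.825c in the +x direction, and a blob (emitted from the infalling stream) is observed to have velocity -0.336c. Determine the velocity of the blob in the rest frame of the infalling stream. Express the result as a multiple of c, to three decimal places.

-0.909c

Invert the composition law: u' = (u − v)/(1 − uv/c²).
u' = (-0.336 − 0.825) / (1 − (-0.336)(0.825)) = -1.1610/1.2772 = -0.9090.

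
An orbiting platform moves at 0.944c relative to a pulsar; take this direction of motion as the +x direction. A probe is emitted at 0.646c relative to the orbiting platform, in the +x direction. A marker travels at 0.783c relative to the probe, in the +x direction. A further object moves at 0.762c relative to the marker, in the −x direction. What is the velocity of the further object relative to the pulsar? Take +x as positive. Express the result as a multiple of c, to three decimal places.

Apply u = (u' + v)/(1 + u'v/c²) successively, working outward toward the pulsar.
Start: velocity of the orbiting platform relative to the pulsar = 0.9440c.
Compose with the probe (u' = 0.646 in the orbiting platform frame): u_1 = (0.646 + 0.944) / (1 + 0.646·0.944) = 1.5900/1.6098 = 0.9877.
Compose with the marker (u' = 0.783 in the probe frame): u_2 = (0.783 + 0.988) / (1 + 0.783·0.988) = 1.7707/1.7734 = 0.9985.
Compose with the further object (u' = -0.762 in the marker frame): u_3 = (-0.762 + 0.998) / (1 + (-0.762)·0.998) = 0.2365/0.2391 = 0.9889.

+0.989c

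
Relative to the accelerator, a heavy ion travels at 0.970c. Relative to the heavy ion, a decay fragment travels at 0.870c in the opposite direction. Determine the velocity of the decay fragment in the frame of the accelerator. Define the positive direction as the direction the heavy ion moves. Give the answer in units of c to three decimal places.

+0.641c

With v = 0.970 and u' = -0.870 (in units of c),
u = (u' + v)/(1 + u'v/c²):
u = (-0.870 + 0.970) / (1 + (-0.870)·0.970) = 0.1000/0.1561 = 0.6406
(Galilean addition would give +0.100c.)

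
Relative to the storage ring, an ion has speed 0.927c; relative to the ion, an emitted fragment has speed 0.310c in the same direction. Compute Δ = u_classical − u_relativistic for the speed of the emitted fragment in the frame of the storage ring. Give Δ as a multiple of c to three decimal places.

Galilean: u_cl = 0.310 + 0.927 = 1.2370.
Relativistic: u_rel = (0.310 + 0.927) / (1 + 0.310·0.927) = 1.2370/1.2874 = 0.9609.
Δ = 1.2370 − 0.9609 = 0.2761.
(The classical prediction exceeds c; the relativistic result does not.)

Δ = 0.276c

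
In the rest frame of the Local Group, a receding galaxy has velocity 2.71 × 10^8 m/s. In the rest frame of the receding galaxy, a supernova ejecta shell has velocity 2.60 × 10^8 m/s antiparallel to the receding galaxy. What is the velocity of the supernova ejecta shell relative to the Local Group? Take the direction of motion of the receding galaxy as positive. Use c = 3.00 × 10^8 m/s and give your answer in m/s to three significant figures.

+5.07 × 10^7 m/s

In units of c (dividing by 3.00 × 10^8 m/s): v = 0.903, u' = -0.867.
u = (u' + v)/(1 + u'v/c²):
u = (-0.867 + 0.903) / (1 + (-0.867)·0.903) = 0.0367/0.2171 = 0.1689
Converting back: u = 0.1689 × 3.00 × 10^8 m/s.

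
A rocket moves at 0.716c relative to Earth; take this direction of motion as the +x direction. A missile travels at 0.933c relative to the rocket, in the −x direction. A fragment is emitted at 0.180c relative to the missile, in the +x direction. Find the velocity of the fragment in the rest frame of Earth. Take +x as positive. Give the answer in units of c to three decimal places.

Apply u = (u' + v)/(1 + u'v/c²) successively, working outward toward Earth.
Start: velocity of the rocket relative to Earth = 0.7160c.
Compose with the missile (u' = -0.933 in the rocket frame): u_1 = (-0.933 + 0.716) / (1 + (-0.933)·0.716) = -0.2170/0.3320 = -0.6537.
Compose with the fragment (u' = 0.180 in the missile frame): u_2 = (0.180 + (-0.654)) / (1 + 0.180·(-0.654)) = -0.4737/0.8823 = -0.5368.

-0.537c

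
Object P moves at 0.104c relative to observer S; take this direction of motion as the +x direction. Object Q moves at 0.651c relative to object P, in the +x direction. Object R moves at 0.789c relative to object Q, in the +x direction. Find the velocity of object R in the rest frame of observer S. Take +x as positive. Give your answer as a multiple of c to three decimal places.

Apply u = (u' + v)/(1 + u'v/c²) successively, working outward toward observer S.
Start: velocity of object P relative to observer S = 0.1040c.
Compose with object Q (u' = 0.651 in object P frame): u_1 = (0.651 + 0.104) / (1 + 0.651·0.104) = 0.7550/1.0677 = 0.7071.
Compose with object R (u' = 0.789 in object Q frame): u_2 = (0.789 + 0.707) / (1 + 0.789·0.707) = 1.4961/1.5579 = 0.9603.

0.960c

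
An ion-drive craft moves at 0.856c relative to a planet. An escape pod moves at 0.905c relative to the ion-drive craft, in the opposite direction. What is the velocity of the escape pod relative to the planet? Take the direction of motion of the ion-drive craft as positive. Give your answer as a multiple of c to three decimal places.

With v = 0.856 and u' = -0.905 (in units of c),
u = (u' + v)/(1 + u'v/c²):
u = (-0.905 + 0.856) / (1 + (-0.905)·0.856) = -0.0490/0.2253 = -0.2175

-0.217c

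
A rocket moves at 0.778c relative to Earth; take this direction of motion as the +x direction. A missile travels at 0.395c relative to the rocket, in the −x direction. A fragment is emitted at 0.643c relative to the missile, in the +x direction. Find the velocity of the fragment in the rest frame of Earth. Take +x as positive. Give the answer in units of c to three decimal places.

Apply u = (u' + v)/(1 + u'v/c²) successively, working outward toward Earth.
Start: velocity of the rocket relative to Earth = 0.7780c.
Compose with the missile (u' = -0.395 in the rocket frame): u_1 = (-0.395 + 0.778) / (1 + (-0.395)·0.778) = 0.3830/0.6927 = 0.5529.
Compose with the fragment (u' = 0.643 in the missile frame): u_2 = (0.643 + 0.553) / (1 + 0.643·0.553) = 1.1959/1.3555 = 0.8823.

+0.882c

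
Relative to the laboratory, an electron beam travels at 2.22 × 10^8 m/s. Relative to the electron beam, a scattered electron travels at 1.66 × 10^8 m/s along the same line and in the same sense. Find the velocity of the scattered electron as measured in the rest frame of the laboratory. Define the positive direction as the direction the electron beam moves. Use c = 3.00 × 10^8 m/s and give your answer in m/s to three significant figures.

In units of c (dividing by 3.00 × 10^8 m/s): v = 0.740, u' = 0.553.
u = (u' + v)/(1 + u'v/c²):
u = (0.553 + 0.740) / (1 + 0.553·0.740) = 1.2933/1.4095 = 0.9176
(Galilean addition would give +1.293c, exceeding c.)
Converting back: u = 0.9176 × 3.00 × 10^8 m/s.

2.75 × 10^8 m/s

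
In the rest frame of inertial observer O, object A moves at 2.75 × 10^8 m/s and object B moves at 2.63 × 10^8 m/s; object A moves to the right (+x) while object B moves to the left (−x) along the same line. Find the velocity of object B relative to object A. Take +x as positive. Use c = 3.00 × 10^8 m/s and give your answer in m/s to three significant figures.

-2.98 × 10^8 m/s

β_A = 0.917, β_B = -0.877 (dividing each by c = 3.00 × 10^8 m/s).
Transform to A's frame with the inverse velocity-addition law: u' = (u − v)/(1 − uv/c²), taking u = β_B and v = β_A.
u' = (-0.877 − 0.917) / (1 − (0.917)(-0.877)) = -1.7933/1.8036 = -0.9943.
u' = -0.9943 × 3.00 × 10^8 m/s.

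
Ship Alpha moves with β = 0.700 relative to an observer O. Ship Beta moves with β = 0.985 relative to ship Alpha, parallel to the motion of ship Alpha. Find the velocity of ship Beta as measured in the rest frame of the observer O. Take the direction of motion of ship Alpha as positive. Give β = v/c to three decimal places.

With v = 0.700 and u' = 0.985 (in units of c),
u = (u' + v)/(1 + u'v/c²):
u = (0.985 + 0.700) / (1 + 0.985·0.700) = 1.6850/1.6895 = 0.9973

β = 0.997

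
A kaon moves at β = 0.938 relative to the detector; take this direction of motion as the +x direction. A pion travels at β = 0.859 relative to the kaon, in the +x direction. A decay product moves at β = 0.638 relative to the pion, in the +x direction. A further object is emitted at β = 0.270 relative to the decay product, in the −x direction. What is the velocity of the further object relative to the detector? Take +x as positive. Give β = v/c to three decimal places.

Apply u = (u' + v)/(1 + u'v/c²) successively, working outward toward the detector.
Start: velocity of the kaon relative to the detector = 0.9380c.
Compose with the pion (u' = 0.859 in the kaon frame): u_1 = (0.859 + 0.938) / (1 + 0.859·0.938) = 1.7970/1.8057 = 0.9952.
Compose with the decay product (u' = 0.638 in the pion frame): u_2 = (0.638 + 0.995) / (1 + 0.638·0.995) = 1.6332/1.6349 = 0.9989.
Compose with the further object (u' = -0.270 in the decay product frame): u_3 = (-0.270 + 0.999) / (1 + (-0.270)·0.999) = 0.7289/0.7303 = 0.9981.

β = +0.998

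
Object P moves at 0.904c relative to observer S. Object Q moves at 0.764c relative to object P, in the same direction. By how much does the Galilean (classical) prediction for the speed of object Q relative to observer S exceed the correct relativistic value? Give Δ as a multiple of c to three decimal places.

Δ = 0.681c

Galilean: u_cl = 0.764 + 0.904 = 1.6680.
Relativistic: u_rel = (0.764 + 0.904) / (1 + 0.764·0.904) = 1.6680/1.6907 = 0.9866.
Δ = 1.6680 − 0.9866 = 0.6814.
(The classical prediction exceeds c; the relativistic result does not.)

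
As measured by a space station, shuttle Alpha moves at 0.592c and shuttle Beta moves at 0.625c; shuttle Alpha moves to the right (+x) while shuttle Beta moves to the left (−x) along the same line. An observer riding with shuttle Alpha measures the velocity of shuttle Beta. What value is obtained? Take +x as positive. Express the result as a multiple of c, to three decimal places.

-0.888c

β_A = 0.592, β_B = -0.625.
Transform to A's frame with the inverse velocity-addition law: u' = (u − v)/(1 − uv/c²), taking u = β_B and v = β_A.
u' = (-0.625 − 0.592) / (1 − (0.592)(-0.625)) = -1.2170/1.3700 = -0.8883.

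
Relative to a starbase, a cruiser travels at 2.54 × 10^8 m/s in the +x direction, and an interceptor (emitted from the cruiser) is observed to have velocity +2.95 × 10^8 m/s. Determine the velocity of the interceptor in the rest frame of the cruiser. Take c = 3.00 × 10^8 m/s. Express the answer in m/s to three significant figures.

v = 0.847c, u = 0.983c.
Invert the composition law: u' = (u − v)/(1 − uv/c²).
u' = (0.983 − 0.847) / (1 − (0.983)(0.847)) = 0.1367/0.1674 = 0.8162.
u' = 0.8162 × 3.00 × 10^8 m/s.

+2.45 × 10^8 m/s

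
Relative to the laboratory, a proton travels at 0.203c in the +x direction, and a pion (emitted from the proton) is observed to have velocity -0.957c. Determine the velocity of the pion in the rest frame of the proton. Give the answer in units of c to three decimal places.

Invert the composition law: u' = (u − v)/(1 − uv/c²).
u' = (-0.957 − 0.203) / (1 − (-0.957)(0.203)) = -1.1600/1.1943 = -0.9713.

-0.971c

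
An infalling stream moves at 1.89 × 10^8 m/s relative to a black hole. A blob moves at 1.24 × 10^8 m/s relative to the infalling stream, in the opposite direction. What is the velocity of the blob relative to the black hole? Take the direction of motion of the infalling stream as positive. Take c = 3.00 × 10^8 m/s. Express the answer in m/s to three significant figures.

In units of c (dividing by 3.00 × 10^8 m/s): v = 0.630, u' = -0.413.
u = (u' + v)/(1 + u'v/c²):
u = (-0.413 + 0.630) / (1 + (-0.413)·0.630) = 0.2167/0.7396 = 0.2930
Converting back: u = 0.2930 × 3.00 × 10^8 m/s.

+8.79 × 10^7 m/s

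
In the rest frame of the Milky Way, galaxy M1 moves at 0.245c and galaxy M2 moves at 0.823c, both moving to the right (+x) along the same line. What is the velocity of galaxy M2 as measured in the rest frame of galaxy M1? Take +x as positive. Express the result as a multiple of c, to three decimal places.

+0.724c

β_A = 0.245, β_B = 0.823.
Transform to A's frame with the inverse velocity-addition law: u' = (u − v)/(1 − uv/c²), taking u = β_B and v = β_A.
u' = (0.823 − 0.245) / (1 − (0.245)(0.823)) = 0.5780/0.7984 = 0.7240.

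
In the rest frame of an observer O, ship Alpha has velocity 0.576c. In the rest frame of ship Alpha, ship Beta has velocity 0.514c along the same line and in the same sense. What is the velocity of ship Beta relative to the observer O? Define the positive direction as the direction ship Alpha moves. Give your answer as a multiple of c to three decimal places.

0.841c

With v = 0.576 and u' = 0.514 (in units of c),
u = (u' + v)/(1 + u'v/c²):
u = (0.514 + 0.576) / (1 + 0.514·0.576) = 1.0900/1.2961 = 0.8410
(Galilean addition would give +1.090c, exceeding c.)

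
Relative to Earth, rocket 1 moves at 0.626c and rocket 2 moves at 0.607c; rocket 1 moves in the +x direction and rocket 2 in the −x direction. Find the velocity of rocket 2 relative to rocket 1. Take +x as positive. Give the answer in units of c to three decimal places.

β_A = 0.626, β_B = -0.607.
Transform to A's frame with the inverse velocity-addition law: u' = (u − v)/(1 − uv/c²), taking u = β_B and v = β_A.
u' = (-0.607 − 0.626) / (1 − (0.626)(-0.607)) = -1.2330/1.3800 = -0.8935.

-0.893c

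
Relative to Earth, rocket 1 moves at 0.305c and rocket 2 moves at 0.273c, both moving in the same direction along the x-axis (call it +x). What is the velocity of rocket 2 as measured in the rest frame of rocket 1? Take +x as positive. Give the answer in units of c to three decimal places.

-0.035c

β_A = 0.305, β_B = 0.273.
Transform to A's frame with the inverse velocity-addition law: u' = (u − v)/(1 − uv/c²), taking u = β_B and v = β_A.
u' = (0.273 − 0.305) / (1 − (0.305)(0.273)) = -0.0320/0.9167 = -0.0349.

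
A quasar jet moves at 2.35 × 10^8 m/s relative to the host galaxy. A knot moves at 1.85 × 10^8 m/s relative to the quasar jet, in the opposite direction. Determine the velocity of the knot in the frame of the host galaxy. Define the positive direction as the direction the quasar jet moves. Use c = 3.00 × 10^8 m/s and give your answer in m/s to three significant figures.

+9.67 × 10^7 m/s

In units of c (dividing by 3.00 × 10^8 m/s): v = 0.783, u' = -0.617.
u = (u' + v)/(1 + u'v/c²):
u = (-0.617 + 0.783) / (1 + (-0.617)·0.783) = 0.1667/0.5169 = 0.3224
Converting back: u = 0.3224 × 3.00 × 10^8 m/s.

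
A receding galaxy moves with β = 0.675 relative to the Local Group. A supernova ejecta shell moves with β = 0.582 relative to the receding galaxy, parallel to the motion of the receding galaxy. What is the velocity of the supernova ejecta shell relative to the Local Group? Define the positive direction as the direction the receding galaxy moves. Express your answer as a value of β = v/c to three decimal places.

β = 0.902

With v = 0.675 and u' = 0.582 (in units of c),
u = (u' + v)/(1 + u'v/c²):
u = (0.582 + 0.675) / (1 + 0.582·0.675) = 1.2570/1.3928 = 0.9025
(Galilean addition would give +1.257c, exceeding c.)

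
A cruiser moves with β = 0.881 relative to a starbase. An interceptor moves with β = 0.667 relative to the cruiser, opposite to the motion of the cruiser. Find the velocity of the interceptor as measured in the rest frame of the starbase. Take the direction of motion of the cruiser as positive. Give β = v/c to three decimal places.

With v = 0.881 and u' = -0.667 (in units of c),
u = (u' + v)/(1 + u'v/c²):
u = (-0.667 + 0.881) / (1 + (-0.667)·0.881) = 0.2140/0.4124 = 0.5189

β = +0.519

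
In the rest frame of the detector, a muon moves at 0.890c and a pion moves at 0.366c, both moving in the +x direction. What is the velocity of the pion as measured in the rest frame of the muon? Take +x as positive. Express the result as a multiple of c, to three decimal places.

β_A = 0.890, β_B = 0.366.
Transform to A's frame with the inverse velocity-addition law: u' = (u − v)/(1 − uv/c²), taking u = β_B and v = β_A.
u' = (0.366 − 0.890) / (1 − (0.890)(0.366)) = -0.5240/0.6743 = -0.7771.

-0.777c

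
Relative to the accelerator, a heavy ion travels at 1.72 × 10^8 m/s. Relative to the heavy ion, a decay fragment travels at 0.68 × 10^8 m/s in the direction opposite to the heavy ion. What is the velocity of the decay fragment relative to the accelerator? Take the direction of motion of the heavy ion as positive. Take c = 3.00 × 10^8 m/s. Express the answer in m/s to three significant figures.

+1.20 × 10^8 m/s

In units of c (dividing by 3.00 × 10^8 m/s): v = 0.573, u' = -0.227.
u = (u' + v)/(1 + u'v/c²):
u = (-0.227 + 0.573) / (1 + (-0.227)·0.573) = 0.3467/0.8700 = 0.3984
(Galilean addition would give +0.347c.)
Converting back: u = 0.3984 × 3.00 × 10^8 m/s.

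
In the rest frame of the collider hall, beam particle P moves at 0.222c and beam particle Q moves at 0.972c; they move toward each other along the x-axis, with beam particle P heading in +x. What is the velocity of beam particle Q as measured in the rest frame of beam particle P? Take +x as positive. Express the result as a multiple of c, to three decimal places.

β_A = 0.222, β_B = -0.972.
Transform to A's frame with the inverse velocity-addition law: u' = (u − v)/(1 − uv/c²), taking u = β_B and v = β_A.
u' = (-0.972 − 0.222) / (1 − (0.222)(-0.972)) = -1.1940/1.2158 = -0.9821.

-0.982c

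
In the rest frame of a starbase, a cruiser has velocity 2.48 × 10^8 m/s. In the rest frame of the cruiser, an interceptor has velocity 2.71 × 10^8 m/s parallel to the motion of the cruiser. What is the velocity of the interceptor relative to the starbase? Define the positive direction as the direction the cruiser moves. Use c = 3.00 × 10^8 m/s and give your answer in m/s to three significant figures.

2.97 × 10^8 m/s

In units of c (dividing by 3.00 × 10^8 m/s): v = 0.827, u' = 0.903.
u = (u' + v)/(1 + u'v/c²):
u = (0.903 + 0.827) / (1 + 0.903·0.827) = 1.7300/1.7468 = 0.9904
Converting back: u = 0.9904 × 3.00 × 10^8 m/s.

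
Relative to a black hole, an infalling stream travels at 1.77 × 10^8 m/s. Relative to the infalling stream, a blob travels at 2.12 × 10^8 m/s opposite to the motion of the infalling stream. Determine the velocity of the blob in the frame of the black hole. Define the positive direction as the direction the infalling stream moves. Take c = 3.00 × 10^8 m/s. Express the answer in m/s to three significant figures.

In units of c (dividing by 3.00 × 10^8 m/s): v = 0.590, u' = -0.707.
u = (u' + v)/(1 + u'v/c²):
u = (-0.707 + 0.590) / (1 + (-0.707)·0.590) = -0.1167/0.5831 = -0.2001
Converting back: u = -0.2001 × 3.00 × 10^8 m/s.

-6.00 × 10^7 m/s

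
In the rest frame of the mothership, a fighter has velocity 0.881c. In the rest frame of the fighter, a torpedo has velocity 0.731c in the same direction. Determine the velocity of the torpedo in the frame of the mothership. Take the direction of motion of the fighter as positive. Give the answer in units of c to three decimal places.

0.981c

With v = 0.881 and u' = 0.731 (in units of c),
u = (u' + v)/(1 + u'v/c²):
u = (0.731 + 0.881) / (1 + 0.731·0.881) = 1.6120/1.6440 = 0.9805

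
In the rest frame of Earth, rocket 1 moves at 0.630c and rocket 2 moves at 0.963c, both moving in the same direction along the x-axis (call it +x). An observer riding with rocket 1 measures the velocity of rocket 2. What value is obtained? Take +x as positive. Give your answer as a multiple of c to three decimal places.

+0.847c

β_A = 0.630, β_B = 0.963.
Transform to A's frame with the inverse velocity-addition law: u' = (u − v)/(1 − uv/c²), taking u = β_B and v = β_A.
u' = (0.963 − 0.630) / (1 − (0.630)(0.963)) = 0.3330/0.3933 = 0.8467.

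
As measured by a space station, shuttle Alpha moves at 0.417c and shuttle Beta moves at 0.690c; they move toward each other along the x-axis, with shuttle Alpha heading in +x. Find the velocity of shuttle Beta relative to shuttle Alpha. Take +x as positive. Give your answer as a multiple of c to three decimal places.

β_A = 0.417, β_B = -0.690.
Transform to A's frame with the inverse velocity-addition law: u' = (u − v)/(1 − uv/c²), taking u = β_B and v = β_A.
u' = (-0.690 − 0.417) / (1 − (0.417)(-0.690)) = -1.1070/1.2877 = -0.8597.

-0.860c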